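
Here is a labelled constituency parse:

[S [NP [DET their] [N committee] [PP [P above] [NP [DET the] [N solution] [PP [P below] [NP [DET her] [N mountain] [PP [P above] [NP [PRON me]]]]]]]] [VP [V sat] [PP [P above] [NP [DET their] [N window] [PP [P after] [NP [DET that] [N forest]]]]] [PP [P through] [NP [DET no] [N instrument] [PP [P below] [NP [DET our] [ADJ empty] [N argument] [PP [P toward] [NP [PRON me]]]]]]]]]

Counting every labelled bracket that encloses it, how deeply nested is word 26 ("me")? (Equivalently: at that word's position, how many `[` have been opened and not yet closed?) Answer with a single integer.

9

The word sits inside PRON, which is inside NP, inside PP, inside NP, inside PP, inside NP, inside PP, inside VP, inside S — 9 brackets in all.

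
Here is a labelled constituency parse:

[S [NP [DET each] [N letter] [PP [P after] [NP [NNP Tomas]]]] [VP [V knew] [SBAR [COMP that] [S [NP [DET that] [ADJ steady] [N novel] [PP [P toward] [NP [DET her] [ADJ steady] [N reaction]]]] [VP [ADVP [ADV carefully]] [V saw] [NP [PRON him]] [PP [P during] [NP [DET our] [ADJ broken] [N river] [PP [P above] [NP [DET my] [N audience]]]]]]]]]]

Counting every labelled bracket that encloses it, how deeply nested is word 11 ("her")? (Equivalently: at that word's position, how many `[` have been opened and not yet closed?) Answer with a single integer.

Path from the root down to the word: S → VP → SBAR → S → NP → PP → NP → DET. That is 8 enclosing brackets.

8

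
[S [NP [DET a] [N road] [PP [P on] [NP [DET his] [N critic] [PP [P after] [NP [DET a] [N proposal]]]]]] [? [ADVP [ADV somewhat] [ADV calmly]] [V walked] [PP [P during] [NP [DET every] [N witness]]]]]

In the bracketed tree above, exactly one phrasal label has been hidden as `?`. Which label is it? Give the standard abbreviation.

VP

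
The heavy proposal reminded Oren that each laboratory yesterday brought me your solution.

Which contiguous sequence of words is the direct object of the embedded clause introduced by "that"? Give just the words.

Within the embedded clause introduced by "that", the direct object of "brought" is "your solution".

your solution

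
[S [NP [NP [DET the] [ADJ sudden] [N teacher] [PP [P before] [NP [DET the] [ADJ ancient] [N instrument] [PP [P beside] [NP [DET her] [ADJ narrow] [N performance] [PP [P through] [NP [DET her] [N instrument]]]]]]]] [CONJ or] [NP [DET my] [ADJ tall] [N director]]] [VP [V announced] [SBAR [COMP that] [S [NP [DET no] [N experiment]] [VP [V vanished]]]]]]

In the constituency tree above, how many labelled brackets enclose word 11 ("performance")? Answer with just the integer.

8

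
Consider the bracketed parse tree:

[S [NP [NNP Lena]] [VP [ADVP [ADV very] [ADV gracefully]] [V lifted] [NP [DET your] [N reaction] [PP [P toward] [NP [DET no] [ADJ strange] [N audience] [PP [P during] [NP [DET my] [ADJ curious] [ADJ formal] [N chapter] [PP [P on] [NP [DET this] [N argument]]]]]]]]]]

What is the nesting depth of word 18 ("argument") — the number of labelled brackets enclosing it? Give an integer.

10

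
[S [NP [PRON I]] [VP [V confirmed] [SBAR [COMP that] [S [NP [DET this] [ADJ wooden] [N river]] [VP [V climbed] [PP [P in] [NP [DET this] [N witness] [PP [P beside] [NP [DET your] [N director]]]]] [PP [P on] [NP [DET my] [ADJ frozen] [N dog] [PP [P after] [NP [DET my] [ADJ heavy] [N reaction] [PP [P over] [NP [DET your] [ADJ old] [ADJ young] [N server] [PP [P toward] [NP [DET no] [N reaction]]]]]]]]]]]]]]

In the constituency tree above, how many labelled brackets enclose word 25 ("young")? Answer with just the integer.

12

The word sits inside ADJ, which is inside NP, inside PP, inside NP, inside PP, inside NP, inside PP, inside VP, inside S, inside SBAR, inside VP, inside S — 12 brackets in all.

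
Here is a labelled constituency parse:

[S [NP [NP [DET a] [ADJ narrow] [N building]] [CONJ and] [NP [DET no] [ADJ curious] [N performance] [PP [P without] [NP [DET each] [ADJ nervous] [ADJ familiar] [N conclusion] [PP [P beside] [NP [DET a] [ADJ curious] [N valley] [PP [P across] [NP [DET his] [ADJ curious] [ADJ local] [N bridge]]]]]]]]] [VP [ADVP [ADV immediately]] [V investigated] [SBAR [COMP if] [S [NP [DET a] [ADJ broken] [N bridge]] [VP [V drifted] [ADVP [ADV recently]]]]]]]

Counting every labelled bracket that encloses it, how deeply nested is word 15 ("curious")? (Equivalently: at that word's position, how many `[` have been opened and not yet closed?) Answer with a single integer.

8

Counting open brackets not yet closed at "curious": [S [NP [NP [PP [NP [PP [NP [ADJ = 8.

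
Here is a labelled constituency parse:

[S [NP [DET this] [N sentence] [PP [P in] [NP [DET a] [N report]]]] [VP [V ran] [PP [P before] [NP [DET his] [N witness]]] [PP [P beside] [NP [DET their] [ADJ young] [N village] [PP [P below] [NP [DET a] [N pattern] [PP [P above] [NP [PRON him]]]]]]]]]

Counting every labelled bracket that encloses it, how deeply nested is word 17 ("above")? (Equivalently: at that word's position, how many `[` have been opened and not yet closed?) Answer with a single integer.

8

Path from the root down to the word: S → VP → PP → NP → PP → NP → PP → P. That is 8 enclosing brackets.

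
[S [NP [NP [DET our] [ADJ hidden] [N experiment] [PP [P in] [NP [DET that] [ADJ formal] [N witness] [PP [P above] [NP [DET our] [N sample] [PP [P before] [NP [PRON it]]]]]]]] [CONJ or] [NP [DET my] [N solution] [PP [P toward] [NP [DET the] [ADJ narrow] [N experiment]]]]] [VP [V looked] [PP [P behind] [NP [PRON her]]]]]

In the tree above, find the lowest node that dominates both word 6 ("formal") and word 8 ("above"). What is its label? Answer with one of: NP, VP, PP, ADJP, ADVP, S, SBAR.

Both words fall inside [NP that formal witness above our sample before it] (words 5–12), and no smaller constituent contains them both. Label: NP.

NP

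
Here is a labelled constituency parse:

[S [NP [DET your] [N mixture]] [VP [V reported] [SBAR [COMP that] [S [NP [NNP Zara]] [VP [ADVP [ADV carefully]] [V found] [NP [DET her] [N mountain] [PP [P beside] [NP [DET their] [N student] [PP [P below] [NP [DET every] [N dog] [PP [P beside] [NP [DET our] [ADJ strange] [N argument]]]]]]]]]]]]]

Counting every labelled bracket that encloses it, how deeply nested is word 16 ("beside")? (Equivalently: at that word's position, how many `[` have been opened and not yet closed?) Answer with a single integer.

12

Counting open brackets not yet closed at "beside": [S [VP [SBAR [S [VP [NP [PP [NP [PP [NP [PP [P = 12.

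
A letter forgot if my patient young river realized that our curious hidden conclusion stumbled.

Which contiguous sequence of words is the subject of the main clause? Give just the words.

In the main clause the verb is "forgot"; the NP preceding it, "a letter", is the subject.

a letter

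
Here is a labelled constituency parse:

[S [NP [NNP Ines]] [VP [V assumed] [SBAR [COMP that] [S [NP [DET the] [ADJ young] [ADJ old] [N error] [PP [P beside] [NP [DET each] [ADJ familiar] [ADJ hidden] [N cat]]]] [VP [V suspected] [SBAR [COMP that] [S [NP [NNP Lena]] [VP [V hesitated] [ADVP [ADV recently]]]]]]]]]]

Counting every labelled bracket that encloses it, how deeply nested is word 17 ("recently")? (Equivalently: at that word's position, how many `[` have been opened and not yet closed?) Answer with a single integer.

The word sits inside ADV, which is inside ADVP, inside VP, inside S, inside SBAR, inside VP, inside S, inside SBAR, inside VP, inside S — 10 brackets in all.

10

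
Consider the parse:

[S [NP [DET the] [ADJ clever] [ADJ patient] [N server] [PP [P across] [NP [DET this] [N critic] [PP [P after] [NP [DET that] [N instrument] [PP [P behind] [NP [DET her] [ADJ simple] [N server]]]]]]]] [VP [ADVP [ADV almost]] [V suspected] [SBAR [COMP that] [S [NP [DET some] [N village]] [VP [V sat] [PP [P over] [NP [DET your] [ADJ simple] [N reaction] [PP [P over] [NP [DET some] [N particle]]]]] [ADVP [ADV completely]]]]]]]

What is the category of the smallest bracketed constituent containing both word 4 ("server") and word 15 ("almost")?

S

The smallest bracket enclosing both words is [S the clever patient server across this critic after that instrument behind her simple server almost suspected that some village sat over your simple reaction over some particle completely], so the label is S.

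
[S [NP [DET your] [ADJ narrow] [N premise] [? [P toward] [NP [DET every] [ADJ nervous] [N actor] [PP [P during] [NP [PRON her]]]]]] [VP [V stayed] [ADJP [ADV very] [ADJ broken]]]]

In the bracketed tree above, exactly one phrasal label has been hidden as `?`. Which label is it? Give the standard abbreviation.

PP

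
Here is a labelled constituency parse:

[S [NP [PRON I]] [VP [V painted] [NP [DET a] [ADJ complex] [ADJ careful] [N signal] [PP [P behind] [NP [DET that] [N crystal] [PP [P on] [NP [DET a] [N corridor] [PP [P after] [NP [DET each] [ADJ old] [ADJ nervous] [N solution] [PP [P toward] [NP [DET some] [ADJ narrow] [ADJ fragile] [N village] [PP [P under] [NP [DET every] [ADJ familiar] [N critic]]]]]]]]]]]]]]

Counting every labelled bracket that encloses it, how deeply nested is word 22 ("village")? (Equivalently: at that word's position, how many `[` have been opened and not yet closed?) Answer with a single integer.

12

Counting open brackets not yet closed at "village": [S [VP [NP [PP [NP [PP [NP [PP [NP [PP [NP [N = 12.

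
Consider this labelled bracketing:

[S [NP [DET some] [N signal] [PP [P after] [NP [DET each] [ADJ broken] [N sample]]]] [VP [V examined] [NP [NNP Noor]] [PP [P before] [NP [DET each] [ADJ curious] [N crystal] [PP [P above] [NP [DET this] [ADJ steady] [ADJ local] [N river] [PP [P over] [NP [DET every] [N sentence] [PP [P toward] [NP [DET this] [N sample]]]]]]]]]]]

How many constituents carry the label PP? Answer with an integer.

Listing each PP by its span: [PP after each broken sample]; [PP before each curious crystal above this steady local river over every sentence toward this sample]; [PP above this steady local river over every sentence toward this sample]; [PP over every sentence toward this sample]; [PP toward this sample] — that makes 5.

5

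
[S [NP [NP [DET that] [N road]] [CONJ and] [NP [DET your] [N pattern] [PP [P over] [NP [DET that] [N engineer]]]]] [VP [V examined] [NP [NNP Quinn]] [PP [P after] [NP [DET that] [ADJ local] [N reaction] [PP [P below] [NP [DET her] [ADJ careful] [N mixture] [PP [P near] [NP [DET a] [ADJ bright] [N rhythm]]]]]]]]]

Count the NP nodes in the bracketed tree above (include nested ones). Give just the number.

8

Scanning left to right, an opening `[NP` appears at word positions 1, 1, 4, 7, 10, 12, 16, 20 — 8 in total.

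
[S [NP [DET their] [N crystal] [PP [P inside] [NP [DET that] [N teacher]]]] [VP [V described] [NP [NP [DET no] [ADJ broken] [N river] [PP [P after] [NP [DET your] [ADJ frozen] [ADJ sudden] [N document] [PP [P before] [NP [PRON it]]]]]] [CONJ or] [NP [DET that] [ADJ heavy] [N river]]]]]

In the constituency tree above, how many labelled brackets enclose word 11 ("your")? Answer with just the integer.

7

The word sits inside DET, which is inside NP, inside PP, inside NP, inside NP, inside VP, inside S — 7 brackets in all.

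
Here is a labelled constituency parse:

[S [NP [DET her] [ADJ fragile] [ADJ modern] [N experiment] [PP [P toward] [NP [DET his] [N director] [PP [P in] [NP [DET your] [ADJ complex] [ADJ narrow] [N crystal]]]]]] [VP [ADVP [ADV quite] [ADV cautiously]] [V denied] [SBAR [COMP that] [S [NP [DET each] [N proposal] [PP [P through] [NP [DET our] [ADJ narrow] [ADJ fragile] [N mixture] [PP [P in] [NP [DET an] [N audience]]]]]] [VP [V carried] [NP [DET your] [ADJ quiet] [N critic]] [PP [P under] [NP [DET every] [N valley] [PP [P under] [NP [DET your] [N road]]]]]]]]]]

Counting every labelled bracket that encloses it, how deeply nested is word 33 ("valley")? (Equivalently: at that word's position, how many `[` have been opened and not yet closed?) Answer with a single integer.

8

The word sits inside N, which is inside NP, inside PP, inside VP, inside S, inside SBAR, inside VP, inside S — 8 brackets in all.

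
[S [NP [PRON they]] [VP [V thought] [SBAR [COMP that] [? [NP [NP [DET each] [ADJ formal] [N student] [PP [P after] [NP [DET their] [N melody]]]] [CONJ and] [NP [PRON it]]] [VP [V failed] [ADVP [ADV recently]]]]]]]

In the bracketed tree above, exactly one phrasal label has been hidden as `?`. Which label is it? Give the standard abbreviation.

A constituent whose immediate children are NP, VP is a clause: S.

S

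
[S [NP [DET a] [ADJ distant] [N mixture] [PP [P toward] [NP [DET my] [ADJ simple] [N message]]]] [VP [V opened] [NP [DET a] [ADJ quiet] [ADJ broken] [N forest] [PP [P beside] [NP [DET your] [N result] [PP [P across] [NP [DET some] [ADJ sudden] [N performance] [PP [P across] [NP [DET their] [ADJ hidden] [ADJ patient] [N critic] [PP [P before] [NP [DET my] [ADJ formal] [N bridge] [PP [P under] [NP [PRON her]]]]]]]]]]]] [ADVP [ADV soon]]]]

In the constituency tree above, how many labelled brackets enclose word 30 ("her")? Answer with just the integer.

14

Path from the root down to the word: S → VP → NP → PP → NP → PP → NP → PP → NP → PP → NP → PP → NP → PRON. That is 14 enclosing brackets.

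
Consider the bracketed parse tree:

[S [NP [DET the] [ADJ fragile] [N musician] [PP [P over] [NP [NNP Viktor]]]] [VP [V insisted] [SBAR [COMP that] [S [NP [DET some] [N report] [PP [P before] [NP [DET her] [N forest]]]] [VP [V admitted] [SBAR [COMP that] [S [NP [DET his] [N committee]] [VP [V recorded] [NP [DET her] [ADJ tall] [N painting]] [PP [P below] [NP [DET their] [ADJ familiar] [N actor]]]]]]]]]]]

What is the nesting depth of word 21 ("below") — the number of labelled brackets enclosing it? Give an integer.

The word sits inside P, which is inside PP, inside VP, inside S, inside SBAR, inside VP, inside S, inside SBAR, inside VP, inside S — 10 brackets in all.

10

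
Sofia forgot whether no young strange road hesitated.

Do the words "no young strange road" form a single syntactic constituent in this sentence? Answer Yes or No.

These words form the whole noun phrase headed by "road", so yes — one constituent.

Yes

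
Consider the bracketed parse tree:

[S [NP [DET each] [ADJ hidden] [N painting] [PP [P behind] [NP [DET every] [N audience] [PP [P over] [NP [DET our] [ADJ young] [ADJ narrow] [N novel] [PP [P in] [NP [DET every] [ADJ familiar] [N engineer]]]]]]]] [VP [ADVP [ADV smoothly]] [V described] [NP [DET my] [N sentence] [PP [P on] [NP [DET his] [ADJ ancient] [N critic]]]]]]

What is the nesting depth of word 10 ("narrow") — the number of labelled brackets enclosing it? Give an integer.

Counting open brackets not yet closed at "narrow": [S [NP [PP [NP [PP [NP [ADJ = 7.

7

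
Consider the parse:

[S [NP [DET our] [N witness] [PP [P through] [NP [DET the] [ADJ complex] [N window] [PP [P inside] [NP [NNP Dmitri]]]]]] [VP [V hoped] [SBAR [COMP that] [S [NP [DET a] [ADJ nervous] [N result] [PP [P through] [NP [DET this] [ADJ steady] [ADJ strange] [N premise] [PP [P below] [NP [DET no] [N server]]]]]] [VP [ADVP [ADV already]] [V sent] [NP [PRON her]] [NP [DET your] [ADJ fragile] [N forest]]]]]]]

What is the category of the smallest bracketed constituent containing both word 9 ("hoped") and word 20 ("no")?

VP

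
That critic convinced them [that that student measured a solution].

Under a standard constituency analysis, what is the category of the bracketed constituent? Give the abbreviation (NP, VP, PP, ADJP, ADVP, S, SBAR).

The span is built around the complementizer "that" — a subordinate clause (SBAR).

SBAR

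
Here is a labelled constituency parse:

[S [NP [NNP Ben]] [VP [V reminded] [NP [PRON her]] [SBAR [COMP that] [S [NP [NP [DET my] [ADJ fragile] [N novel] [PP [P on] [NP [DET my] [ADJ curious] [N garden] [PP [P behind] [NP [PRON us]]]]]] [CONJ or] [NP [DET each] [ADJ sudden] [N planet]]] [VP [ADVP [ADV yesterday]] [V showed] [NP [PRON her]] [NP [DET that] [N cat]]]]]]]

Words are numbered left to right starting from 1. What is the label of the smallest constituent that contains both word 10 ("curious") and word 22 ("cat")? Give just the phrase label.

Word 10 lies under S → VP → SBAR → S → NP → NP → PP → NP → ADJ; word 22 lies under S → VP → SBAR → S → VP → NP → N. The lowest shared node is the S.

S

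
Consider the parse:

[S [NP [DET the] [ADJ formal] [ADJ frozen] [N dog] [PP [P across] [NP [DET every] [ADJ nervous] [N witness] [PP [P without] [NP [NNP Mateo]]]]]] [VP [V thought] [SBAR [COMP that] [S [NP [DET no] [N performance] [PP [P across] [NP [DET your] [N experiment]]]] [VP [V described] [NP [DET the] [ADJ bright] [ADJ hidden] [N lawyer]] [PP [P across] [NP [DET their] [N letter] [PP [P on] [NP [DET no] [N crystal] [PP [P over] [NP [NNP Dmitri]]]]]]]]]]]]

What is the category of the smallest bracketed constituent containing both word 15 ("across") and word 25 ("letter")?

S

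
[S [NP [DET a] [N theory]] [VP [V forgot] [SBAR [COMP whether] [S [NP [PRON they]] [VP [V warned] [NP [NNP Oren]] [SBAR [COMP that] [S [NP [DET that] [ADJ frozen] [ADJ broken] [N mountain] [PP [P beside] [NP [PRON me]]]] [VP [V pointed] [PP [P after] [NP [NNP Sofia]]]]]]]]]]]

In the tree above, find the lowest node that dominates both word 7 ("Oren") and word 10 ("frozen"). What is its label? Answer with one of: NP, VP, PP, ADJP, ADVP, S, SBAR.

The smallest bracket enclosing both words is [VP warned Oren that that frozen broken mountain beside me pointed after Sofia], so the label is VP.

VP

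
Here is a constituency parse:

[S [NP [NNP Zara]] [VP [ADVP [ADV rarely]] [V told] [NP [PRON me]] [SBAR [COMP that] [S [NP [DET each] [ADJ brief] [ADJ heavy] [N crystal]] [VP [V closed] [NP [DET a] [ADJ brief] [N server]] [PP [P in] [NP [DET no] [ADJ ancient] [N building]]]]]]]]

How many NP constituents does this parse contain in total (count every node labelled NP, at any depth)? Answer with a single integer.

5

Listing each NP by its span: [NP Zara]; [NP me]; [NP each brief heavy crystal]; [NP a brief server]; [NP no ancient building] — that makes 5.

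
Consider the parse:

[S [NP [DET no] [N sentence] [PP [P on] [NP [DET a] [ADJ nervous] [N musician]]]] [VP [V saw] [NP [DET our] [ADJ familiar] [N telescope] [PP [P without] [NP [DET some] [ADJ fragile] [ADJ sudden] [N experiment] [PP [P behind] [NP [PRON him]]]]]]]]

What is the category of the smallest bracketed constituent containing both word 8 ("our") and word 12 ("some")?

NP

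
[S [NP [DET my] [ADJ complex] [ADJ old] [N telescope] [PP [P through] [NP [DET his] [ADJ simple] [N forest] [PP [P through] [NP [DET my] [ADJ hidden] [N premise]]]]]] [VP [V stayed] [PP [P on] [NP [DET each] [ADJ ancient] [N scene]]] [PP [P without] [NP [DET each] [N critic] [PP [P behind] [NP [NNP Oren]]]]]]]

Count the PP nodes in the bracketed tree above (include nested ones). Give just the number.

5

Scanning left to right, an opening `[PP` appears at word positions 5, 9, 14, 18, 21 — 5 in total.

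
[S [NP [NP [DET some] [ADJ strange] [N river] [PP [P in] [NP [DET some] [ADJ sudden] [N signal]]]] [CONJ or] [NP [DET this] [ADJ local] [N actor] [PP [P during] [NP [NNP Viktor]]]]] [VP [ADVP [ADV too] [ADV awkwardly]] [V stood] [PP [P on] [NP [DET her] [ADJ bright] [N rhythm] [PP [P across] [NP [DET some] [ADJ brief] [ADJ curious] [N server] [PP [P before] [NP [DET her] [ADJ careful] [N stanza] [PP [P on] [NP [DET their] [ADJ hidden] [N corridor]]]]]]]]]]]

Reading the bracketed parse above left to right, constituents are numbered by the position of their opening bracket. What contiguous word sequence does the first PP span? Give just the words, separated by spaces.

in some sudden signal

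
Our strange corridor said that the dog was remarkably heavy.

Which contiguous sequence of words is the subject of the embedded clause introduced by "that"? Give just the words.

the dog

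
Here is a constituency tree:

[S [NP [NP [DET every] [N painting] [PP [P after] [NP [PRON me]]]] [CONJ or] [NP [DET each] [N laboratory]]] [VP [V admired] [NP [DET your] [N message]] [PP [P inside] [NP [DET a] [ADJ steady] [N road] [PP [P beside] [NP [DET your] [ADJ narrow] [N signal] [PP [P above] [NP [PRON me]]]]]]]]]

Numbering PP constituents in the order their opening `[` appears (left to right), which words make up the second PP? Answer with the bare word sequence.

The PP opening brackets appear, in order, over: "after me"; "inside a steady road beside your narrow signal above me"; "beside your narrow signal above me"; "above me". The second one spans "inside a steady road beside your narrow signal above me".

inside a steady road beside your narrow signal above me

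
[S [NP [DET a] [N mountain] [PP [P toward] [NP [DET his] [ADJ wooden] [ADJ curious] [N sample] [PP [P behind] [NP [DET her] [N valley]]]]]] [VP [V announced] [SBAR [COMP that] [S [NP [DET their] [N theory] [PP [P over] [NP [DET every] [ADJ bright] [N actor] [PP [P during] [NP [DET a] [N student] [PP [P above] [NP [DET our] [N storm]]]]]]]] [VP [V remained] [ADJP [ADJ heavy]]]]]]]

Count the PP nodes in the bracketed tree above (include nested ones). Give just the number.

Scanning left to right, an opening `[PP` appears at word positions 3, 8, 15, 19, 22 — 5 in total.

5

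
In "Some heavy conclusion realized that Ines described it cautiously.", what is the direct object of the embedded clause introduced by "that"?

it

The verb of the embedded clause introduced by "that" is "described"; its direct object is the NP "it".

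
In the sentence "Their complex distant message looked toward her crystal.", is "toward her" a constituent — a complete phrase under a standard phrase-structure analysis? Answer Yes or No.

No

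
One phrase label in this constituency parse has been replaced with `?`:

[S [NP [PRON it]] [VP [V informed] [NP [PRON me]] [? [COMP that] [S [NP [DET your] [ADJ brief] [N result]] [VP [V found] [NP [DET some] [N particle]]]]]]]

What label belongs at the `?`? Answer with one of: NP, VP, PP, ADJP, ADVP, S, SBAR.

Looking at what the `?` directly dominates — COMP 'that', S — this is a subordinate clause (SBAR).

SBAR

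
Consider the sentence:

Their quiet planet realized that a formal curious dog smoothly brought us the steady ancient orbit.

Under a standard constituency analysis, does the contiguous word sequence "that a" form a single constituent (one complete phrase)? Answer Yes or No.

No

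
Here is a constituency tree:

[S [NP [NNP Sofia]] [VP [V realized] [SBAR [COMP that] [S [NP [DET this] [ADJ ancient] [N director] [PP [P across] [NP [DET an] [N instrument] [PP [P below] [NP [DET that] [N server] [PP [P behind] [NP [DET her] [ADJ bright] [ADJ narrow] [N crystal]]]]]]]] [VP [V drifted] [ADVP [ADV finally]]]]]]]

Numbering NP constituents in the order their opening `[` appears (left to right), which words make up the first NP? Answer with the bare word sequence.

Opening `[NP` markers occur at word positions 1, 4, 8, 11, 14; the first of these opens the constituent [NP Sofia].

Sofia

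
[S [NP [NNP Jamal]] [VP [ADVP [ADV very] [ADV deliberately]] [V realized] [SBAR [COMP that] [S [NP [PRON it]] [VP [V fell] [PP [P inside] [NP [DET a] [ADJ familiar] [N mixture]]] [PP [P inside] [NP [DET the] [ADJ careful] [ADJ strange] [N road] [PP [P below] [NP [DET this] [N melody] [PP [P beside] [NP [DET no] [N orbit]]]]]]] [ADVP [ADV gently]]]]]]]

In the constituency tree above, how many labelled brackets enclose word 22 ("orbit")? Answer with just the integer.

12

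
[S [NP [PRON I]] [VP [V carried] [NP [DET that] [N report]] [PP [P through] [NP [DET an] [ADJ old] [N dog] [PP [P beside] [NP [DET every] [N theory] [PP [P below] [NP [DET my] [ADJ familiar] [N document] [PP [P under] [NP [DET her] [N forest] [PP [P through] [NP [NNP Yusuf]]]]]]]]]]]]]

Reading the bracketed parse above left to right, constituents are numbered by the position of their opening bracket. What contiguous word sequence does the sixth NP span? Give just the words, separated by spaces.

her forest through Yusuf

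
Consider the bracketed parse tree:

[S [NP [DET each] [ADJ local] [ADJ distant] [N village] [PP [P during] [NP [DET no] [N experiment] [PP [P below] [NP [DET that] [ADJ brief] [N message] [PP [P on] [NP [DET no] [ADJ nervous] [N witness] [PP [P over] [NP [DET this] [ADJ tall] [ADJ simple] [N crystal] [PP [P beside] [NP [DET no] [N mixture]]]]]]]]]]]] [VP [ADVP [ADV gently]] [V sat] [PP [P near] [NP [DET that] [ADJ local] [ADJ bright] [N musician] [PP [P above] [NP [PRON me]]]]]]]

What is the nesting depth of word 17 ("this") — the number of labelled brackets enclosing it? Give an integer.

11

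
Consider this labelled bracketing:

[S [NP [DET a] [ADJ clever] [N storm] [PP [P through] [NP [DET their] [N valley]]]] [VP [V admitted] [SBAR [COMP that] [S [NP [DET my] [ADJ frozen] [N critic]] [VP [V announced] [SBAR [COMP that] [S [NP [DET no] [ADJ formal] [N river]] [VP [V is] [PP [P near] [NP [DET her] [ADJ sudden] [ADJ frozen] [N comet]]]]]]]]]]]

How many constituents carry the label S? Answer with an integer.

The S constituents are: [S a clever storm through their valley admitted that my frozen critic announced that no formal river is near her sudden frozen comet]; [S my frozen critic announced that no formal river is near her sudden frozen comet]; [S no formal river is near her sudden frozen comet]. Total: 3.

3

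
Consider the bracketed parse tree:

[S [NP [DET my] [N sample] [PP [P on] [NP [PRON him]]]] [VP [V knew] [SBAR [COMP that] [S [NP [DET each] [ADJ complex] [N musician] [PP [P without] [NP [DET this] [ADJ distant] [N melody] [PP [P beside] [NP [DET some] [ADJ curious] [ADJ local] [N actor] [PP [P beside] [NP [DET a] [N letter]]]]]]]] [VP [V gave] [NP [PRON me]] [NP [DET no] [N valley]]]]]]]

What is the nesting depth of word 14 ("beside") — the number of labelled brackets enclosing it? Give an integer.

9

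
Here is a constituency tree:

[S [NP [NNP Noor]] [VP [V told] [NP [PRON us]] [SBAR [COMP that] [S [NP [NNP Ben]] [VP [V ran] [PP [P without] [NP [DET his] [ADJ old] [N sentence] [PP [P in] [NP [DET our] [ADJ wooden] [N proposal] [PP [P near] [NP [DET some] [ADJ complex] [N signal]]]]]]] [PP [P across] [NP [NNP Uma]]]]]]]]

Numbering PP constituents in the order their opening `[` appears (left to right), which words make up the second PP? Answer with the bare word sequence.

The PP opening brackets appear, in order, over: "without his old sentence in our wooden proposal near some complex signal"; "in our wooden proposal near some complex signal"; "near some complex signal"; "across Uma". The second one spans "in our wooden proposal near some complex signal".

in our wooden proposal near some complex signal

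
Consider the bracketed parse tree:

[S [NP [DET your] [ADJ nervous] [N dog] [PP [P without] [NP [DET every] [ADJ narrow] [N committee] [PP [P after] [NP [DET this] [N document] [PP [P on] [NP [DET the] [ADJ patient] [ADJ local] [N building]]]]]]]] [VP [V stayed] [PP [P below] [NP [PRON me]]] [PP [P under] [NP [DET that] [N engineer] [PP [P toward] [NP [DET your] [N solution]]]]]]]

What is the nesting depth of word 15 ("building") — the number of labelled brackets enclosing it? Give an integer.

9

Path from the root down to the word: S → NP → PP → NP → PP → NP → PP → NP → N. That is 9 enclosing brackets.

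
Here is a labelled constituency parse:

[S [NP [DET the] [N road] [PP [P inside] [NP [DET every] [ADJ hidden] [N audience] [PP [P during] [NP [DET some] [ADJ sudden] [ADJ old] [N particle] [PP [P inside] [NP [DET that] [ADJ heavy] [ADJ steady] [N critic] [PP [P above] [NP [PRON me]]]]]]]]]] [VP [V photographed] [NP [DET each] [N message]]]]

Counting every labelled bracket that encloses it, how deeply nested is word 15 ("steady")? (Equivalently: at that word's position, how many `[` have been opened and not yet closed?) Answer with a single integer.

9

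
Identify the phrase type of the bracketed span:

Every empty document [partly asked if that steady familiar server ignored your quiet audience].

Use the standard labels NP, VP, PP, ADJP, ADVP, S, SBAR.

VP

"asked" is the head of the bracketed span, so the span is a verb phrase: VP.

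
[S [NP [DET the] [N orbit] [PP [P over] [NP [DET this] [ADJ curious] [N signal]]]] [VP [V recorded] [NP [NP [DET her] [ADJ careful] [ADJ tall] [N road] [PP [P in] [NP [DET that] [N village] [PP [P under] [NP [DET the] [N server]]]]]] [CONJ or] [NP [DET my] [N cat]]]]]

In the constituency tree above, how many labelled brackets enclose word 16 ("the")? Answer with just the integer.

9

The word sits inside DET, which is inside NP, inside PP, inside NP, inside PP, inside NP, inside NP, inside VP, inside S — 9 brackets in all.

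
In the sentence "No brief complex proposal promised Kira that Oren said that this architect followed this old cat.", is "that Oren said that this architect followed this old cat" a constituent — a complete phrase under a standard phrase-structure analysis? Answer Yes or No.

These words form the whole subordinate clause headed by "that", so yes — one constituent.

Yes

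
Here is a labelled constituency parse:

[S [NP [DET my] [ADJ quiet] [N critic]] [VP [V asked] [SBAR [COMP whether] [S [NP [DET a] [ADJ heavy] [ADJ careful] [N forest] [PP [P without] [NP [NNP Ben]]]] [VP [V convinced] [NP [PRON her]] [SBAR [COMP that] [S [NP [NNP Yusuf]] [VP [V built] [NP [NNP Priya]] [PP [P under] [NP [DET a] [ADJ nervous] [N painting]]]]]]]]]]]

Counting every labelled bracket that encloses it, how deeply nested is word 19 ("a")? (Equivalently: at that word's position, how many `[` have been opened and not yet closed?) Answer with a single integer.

Counting open brackets not yet closed at "a": [S [VP [SBAR [S [VP [SBAR [S [VP [PP [NP [DET = 11.

11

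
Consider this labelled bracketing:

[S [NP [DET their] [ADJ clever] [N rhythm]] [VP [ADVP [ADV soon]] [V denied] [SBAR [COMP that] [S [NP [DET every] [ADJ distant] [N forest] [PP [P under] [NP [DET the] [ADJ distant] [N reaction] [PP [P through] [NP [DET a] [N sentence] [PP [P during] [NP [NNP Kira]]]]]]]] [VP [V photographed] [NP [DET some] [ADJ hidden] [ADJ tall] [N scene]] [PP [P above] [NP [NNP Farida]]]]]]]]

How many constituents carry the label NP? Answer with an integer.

7

Listing each NP by its span: [NP their clever rhythm]; [NP every distant forest under the distant reaction through a sentence during Kira]; [NP the distant reaction through a sentence during Kira]; [NP a sentence during Kira]; [NP Kira]; [NP some hidden tall scene] … — that makes 7.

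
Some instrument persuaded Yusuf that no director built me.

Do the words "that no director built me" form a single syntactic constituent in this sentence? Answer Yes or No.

Yes

The sequence corresponds to a single SBAR node — the subordinate clause "that no director built me".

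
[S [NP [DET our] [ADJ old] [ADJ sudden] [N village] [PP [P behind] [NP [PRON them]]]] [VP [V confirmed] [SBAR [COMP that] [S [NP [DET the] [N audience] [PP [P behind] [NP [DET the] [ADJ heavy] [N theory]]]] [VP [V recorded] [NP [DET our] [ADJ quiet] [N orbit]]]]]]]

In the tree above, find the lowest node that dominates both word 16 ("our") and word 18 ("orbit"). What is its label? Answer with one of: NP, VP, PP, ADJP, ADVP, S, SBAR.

NP

Word 16 lies under S → VP → SBAR → S → VP → NP → DET; word 18 lies under S → VP → SBAR → S → VP → NP → N. The lowest shared node is the NP.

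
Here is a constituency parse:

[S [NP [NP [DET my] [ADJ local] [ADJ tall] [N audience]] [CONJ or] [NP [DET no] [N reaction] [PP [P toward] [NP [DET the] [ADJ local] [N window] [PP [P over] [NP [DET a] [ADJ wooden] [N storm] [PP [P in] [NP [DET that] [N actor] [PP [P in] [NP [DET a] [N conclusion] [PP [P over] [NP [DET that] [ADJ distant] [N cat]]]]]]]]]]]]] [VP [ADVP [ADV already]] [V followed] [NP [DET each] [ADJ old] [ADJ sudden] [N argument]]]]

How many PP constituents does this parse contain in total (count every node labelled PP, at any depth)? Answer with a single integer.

5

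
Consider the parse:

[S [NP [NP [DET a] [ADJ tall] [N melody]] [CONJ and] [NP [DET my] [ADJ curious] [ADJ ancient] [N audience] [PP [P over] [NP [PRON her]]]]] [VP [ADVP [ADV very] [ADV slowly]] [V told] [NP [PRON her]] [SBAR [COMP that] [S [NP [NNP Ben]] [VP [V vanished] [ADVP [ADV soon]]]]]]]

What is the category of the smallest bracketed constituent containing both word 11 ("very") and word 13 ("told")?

VP

The smallest bracket enclosing both words is [VP very slowly told her that Ben vanished soon], so the label is VP.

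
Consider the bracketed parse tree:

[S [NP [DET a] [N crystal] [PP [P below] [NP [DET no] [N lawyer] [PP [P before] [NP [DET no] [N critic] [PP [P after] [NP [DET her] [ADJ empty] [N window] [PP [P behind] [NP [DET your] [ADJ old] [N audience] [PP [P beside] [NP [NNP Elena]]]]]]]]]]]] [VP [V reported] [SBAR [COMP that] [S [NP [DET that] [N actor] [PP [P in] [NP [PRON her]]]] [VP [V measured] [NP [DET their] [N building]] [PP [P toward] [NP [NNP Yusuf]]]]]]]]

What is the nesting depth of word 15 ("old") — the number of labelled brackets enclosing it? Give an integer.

11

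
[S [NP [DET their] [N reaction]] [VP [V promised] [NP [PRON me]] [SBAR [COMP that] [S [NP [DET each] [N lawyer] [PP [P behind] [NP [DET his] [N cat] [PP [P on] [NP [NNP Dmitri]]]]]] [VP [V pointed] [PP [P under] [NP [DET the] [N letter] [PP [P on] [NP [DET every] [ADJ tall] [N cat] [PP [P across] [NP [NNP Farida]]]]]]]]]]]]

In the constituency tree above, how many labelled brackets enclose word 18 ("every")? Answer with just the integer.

10

Counting open brackets not yet closed at "every": [S [VP [SBAR [S [VP [PP [NP [PP [NP [DET = 10.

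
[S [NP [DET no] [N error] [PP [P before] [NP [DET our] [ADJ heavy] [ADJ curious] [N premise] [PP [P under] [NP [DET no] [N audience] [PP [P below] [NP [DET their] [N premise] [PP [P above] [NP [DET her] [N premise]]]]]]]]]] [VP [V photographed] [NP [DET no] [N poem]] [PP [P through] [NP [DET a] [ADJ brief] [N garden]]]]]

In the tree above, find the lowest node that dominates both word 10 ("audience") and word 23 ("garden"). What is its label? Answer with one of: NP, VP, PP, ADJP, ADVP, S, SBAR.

S

Word 10 lies under S → NP → PP → NP → PP → NP → N; word 23 lies under S → VP → PP → NP → N. The lowest shared node is the S.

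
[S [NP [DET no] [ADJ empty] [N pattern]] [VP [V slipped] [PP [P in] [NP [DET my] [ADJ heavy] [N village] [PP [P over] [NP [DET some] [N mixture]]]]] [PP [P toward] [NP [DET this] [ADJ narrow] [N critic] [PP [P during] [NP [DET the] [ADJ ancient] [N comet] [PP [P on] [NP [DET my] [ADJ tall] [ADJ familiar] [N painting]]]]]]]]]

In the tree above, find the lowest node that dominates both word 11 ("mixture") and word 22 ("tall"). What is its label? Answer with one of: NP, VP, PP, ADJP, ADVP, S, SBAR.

VP

The smallest bracket enclosing both words is [VP slipped in my heavy village over some mixture toward this narrow critic during the ancient comet on my tall familiar painting], so the label is VP.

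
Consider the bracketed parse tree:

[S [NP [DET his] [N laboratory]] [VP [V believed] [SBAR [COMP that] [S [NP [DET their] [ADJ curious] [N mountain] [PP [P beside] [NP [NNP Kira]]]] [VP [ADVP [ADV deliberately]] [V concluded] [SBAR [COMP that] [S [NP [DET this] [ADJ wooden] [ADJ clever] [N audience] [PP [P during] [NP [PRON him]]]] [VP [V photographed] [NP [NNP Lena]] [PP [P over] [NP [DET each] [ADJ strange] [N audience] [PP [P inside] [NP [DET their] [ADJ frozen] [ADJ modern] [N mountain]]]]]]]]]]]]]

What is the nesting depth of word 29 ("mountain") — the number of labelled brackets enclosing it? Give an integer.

Counting open brackets not yet closed at "mountain": [S [VP [SBAR [S [VP [SBAR [S [VP [PP [NP [PP [NP [N = 13.

13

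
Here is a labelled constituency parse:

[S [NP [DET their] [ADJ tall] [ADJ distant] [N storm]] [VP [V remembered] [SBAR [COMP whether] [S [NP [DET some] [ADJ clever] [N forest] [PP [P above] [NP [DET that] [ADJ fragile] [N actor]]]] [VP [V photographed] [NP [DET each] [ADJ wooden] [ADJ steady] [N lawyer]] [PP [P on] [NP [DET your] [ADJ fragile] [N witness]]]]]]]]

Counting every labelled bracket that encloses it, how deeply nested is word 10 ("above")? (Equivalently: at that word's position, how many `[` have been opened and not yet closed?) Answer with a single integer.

The word sits inside P, which is inside PP, inside NP, inside S, inside SBAR, inside VP, inside S — 7 brackets in all.

7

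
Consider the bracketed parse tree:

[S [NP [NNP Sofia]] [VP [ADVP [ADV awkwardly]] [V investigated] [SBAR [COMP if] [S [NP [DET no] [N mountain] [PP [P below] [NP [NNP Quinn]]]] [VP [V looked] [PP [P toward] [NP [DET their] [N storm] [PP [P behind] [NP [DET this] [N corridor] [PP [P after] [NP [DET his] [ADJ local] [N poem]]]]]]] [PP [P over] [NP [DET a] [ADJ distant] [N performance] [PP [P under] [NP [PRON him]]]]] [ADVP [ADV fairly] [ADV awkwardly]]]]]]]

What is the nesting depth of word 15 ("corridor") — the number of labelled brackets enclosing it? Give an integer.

The word sits inside N, which is inside NP, inside PP, inside NP, inside PP, inside VP, inside S, inside SBAR, inside VP, inside S — 10 brackets in all.

10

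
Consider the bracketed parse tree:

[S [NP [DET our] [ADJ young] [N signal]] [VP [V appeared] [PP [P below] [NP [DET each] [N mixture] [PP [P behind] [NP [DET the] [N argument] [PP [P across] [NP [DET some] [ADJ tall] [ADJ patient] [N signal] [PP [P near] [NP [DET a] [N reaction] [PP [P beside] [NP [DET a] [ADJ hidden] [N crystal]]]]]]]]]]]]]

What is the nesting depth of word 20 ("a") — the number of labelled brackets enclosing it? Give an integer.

13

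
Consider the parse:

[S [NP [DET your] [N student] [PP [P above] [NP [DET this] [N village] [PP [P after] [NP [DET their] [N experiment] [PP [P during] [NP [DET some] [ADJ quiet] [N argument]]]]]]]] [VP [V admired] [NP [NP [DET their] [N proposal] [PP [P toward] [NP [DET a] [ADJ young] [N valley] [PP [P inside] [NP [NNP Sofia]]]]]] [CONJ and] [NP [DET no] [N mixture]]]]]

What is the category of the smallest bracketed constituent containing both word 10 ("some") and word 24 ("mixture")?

S

Word 10 lies under S → NP → PP → NP → PP → NP → PP → NP → DET; word 24 lies under S → VP → NP → NP → N. The lowest shared node is the S.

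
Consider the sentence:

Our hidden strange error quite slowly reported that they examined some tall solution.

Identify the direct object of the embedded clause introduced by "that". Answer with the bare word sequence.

some tall solution

"examined" heads the VP of the embedded clause introduced by "that", and "some tall solution" is its direct object.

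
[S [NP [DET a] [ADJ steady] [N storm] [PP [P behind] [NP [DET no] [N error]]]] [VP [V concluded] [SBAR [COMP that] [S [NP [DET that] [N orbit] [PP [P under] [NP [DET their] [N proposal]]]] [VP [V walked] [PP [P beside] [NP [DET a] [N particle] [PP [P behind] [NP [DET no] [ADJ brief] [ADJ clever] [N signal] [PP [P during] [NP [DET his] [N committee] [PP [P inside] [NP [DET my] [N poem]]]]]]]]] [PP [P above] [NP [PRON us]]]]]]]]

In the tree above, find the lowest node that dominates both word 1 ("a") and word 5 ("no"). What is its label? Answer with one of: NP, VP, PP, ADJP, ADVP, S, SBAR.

NP

The smallest bracket enclosing both words is [NP a steady storm behind no error], so the label is NP.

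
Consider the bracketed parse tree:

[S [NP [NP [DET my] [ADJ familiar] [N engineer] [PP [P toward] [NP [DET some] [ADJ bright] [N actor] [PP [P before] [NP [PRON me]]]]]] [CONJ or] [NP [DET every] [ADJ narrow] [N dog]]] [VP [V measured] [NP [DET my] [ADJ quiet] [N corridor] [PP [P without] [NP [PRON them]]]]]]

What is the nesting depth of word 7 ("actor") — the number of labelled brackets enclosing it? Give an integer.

Path from the root down to the word: S → NP → NP → PP → NP → N. That is 6 enclosing brackets.

6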